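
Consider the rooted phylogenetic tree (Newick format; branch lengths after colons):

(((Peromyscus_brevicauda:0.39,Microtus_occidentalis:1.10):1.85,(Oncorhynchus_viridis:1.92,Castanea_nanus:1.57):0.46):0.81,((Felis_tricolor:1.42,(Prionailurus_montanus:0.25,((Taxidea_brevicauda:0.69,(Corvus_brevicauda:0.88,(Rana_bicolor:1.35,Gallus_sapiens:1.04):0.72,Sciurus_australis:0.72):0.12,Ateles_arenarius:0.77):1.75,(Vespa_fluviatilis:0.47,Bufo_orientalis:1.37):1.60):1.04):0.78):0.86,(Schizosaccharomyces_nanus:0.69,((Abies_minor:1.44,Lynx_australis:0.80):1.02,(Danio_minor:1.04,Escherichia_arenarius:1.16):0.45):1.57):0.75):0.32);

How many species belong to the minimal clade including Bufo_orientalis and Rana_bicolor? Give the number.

8

The MRCA of Bufo_orientalis and Rana_bicolor is the node subtending ((Taxidea_brevicauda,(Corvus_brevicauda,(Rana_bicolor,Gallus_sapiens),Sciurus_australis),Ateles_arenarius),(Vespa_fluviatilis,Bufo_orientalis)).
That clade contains 8 terminal taxa: Ateles_arenarius, Bufo_orientalis, Corvus_brevicauda, Gallus_sapiens, Rana_bicolor, Sciurus_australis, Taxidea_brevicauda, Vespa_fluviatilis.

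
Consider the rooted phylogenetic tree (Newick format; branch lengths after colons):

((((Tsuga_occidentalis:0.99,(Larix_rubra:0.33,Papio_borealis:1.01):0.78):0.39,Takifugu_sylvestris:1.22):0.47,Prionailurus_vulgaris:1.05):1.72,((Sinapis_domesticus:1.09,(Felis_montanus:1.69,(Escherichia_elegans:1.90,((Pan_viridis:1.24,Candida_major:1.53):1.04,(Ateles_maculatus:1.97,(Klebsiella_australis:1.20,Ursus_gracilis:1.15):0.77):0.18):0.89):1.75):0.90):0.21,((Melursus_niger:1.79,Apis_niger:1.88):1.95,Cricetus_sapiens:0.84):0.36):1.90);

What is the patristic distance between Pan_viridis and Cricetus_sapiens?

The path runs Pan_viridis → … → MRCA → … → Cricetus_sapiens; the MRCA is the node subtending ((Sinapis_domesticus,(Felis_montanus,(Escherichia_elegans,((Pan_viridis,Candida_major),(Ateles_maculatus,(Klebsiella_australis,Ursus_gracilis)))))),((Melursus_niger,Apis_niger),Cricetus_sapiens)).
Branch lengths along that path: 1.24 + 1.04 + 0.89 + 1.75 + 0.90 + 0.21 + 0.36 + 0.84 = 7.23.

7.23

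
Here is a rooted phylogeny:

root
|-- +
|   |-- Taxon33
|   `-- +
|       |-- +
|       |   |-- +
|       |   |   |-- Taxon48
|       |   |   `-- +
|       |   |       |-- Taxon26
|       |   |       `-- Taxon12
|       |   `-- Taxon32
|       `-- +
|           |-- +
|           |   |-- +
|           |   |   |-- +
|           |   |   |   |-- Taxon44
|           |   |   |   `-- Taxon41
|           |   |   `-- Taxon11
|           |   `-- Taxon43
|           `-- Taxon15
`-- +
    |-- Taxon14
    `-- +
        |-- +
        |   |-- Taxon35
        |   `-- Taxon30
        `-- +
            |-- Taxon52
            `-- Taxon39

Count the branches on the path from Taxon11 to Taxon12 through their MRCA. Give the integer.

8

The MRCA of Taxon11 and Taxon12 is the node subtending (((Taxon48,(Taxon26,Taxon12)),Taxon32),((((Taxon44,Taxon41),Taxon11),Taxon43),Taxon15)).
From Taxon11 up to that node: 4 branches. From Taxon12 up to the same node: 4 branches. Total: 4 + 4 = 8.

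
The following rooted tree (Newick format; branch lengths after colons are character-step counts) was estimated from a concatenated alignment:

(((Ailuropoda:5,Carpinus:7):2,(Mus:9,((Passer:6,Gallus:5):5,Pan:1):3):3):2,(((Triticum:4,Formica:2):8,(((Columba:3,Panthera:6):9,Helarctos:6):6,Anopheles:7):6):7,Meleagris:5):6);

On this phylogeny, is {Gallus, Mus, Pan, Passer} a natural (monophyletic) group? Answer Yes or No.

Yes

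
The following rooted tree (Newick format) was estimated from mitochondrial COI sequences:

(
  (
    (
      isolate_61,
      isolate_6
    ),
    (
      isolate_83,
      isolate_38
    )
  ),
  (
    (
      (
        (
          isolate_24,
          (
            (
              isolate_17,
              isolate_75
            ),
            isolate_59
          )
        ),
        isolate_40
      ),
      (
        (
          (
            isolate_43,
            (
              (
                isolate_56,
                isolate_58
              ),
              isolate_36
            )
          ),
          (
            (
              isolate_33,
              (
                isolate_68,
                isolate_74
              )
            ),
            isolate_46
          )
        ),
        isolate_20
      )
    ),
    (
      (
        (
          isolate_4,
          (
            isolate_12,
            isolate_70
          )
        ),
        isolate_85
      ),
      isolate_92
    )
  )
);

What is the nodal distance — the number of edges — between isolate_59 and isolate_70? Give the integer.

10

The MRCA of isolate_59 and isolate_70 is the node subtending ((((isolate_24,((isolate_17,isolate_75),isolate_59)),isolate_40),(((isolate_43,((isolate_56,isolate_58),isolate_36)),((isolate_33,(isolate_68,isolate_74)),isolate_46)),isolate_20)),(((isolate_4,(isolate_12,isolate_70)),isolate_85),isolate_92)).
From isolate_59 up to that node: 5 branches. From isolate_70 up to the same node: 5 branches. Total: 5 + 5 = 10.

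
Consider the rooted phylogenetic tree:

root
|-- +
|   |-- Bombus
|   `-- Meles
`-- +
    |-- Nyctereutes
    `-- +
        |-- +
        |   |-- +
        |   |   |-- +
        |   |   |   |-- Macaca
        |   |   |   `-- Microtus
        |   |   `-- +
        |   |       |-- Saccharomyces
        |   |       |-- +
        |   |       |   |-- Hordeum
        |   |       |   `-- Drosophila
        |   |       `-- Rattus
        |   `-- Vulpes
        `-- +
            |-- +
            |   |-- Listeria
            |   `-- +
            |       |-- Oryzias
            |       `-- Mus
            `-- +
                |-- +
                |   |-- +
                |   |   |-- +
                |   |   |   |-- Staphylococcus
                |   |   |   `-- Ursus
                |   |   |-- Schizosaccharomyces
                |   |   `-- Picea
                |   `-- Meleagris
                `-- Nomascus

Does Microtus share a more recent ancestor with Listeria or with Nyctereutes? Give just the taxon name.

The MRCA of Microtus and Listeria subtends ((((Macaca,Microtus),(Saccharomyces,(Hordeum,Drosophila),Rattus)),Vulpes),((Listeria,(Oryzias,Mus)),((((Staphylococcus,Ursus),Schizosaccharomyces,Picea),Meleagris),Nomascus))) (16 taxa).
The MRCA of Microtus and Nyctereutes subtends (Nyctereutes,((((Macaca,Microtus),(Saccharomyces,(Hordeum,Drosophila),Rattus)),Vulpes),((Listeria,(Oryzias,Mus)),((((Staphylococcus,Ursus),Schizosaccharomyces,Picea),Meleagris),Nomascus)))) (17 taxa).
The first is nested inside the second, so Microtus shares a more recent common ancestor with Listeria.

Listeria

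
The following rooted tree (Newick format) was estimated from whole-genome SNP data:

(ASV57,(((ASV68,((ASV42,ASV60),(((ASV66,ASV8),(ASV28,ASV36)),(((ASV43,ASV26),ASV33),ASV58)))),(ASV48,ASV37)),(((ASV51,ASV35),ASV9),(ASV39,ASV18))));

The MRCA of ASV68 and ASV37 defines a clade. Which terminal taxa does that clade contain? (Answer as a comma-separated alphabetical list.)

ASV26, ASV28, ASV33, ASV36, ASV37, ASV42, ASV43, ASV48, ASV58, ASV60, ASV66, ASV68, ASV8

Tracing ASV68: it sits inside (ASV68,((ASV42,ASV60),(((ASV66,ASV8),(ASV28,ASV36)),(((ASV43,ASV26),ASV33),ASV58)))).
Tracing ASV37: it sits inside (ASV48,ASV37).
The smallest clade enclosing both is ((ASV68,((ASV42,ASV60),(((ASV66,ASV8),(ASV28,ASV36)),(((ASV43,ASV26),ASV33),ASV58)))),(ASV48,ASV37)); the answer is its 13 terminal taxa in alphabetical order.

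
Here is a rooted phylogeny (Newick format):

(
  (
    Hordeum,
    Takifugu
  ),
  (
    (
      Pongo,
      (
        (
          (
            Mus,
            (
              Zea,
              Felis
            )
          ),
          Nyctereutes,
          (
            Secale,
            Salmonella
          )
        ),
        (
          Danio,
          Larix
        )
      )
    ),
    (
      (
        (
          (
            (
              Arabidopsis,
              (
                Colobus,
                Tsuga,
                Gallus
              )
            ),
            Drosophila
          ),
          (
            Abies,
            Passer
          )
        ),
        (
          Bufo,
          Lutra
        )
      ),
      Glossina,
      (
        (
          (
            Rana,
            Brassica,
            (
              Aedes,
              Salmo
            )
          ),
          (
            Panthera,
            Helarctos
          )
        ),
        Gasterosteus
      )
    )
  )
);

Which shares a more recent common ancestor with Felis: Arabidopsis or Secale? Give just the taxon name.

Secale

The MRCA of Felis and Secale subtends ((Mus,(Zea,Felis)),Nyctereutes,(Secale,Salmonella)) (6 taxa).
The MRCA of Felis and Arabidopsis subtends ((Pongo,(((Mus,(Zea,Felis)),Nyctereutes,(Secale,Salmonella)),(Danio,Larix))),(((((Arabidopsis,(Colobus,Tsuga,Gallus)),Drosophila),(Abies,Passer)),(Bufo,Lutra)),Glossina,(((Rana,Brassica,(Aedes,Salmo)),(Panthera,Helarctos)),Gasterosteus))) (26 taxa).
The first is nested inside the second, so Felis shares a more recent common ancestor with Secale.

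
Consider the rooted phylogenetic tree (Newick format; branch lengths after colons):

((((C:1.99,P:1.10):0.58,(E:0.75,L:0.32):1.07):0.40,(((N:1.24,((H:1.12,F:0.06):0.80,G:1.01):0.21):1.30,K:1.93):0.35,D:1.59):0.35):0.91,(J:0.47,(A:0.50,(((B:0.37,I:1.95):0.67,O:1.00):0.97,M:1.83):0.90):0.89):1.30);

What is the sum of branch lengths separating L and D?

3.73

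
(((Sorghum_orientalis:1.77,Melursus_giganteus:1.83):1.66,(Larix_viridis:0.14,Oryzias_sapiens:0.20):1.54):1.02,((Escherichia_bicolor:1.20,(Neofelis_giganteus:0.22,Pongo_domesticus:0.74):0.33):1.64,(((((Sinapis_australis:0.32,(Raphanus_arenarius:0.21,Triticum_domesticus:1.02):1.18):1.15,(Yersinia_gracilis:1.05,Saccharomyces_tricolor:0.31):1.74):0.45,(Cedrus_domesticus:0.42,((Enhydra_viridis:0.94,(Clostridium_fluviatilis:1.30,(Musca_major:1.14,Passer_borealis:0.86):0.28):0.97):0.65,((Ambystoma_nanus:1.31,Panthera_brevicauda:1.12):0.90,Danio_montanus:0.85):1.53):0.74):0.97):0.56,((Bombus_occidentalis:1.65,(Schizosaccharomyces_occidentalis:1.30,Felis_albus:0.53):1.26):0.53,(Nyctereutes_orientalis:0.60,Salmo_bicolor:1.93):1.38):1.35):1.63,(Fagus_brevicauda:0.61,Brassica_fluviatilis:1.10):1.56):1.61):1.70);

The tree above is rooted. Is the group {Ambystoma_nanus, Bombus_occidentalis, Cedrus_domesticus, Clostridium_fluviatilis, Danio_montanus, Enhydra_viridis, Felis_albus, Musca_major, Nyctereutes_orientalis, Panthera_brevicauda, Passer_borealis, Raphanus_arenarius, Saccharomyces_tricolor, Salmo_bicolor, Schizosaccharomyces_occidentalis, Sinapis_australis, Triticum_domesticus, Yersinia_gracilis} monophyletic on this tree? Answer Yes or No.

Yes

The most recent common ancestor of these taxa subtends ((((Sinapis_australis,(Raphanus_arenarius,Triticum_domesticus)),(Yersinia_gracilis,Saccharomyces_tricolor)),(Cedrus_domesticus,((Enhydra_viridis,(Clostridium_fluviatilis,(Musca_major,Passer_borealis))),((Ambystoma_nanus,Panthera_brevicauda),Danio_montanus)))),((Bombus_occidentalis,(Schizosaccharomyces_occidentalis,Felis_albus)),(Nyctereutes_orientalis,Salmo_bicolor))).
That clade has exactly 18 tips — every listed taxon and nothing else — so the group is monophyletic.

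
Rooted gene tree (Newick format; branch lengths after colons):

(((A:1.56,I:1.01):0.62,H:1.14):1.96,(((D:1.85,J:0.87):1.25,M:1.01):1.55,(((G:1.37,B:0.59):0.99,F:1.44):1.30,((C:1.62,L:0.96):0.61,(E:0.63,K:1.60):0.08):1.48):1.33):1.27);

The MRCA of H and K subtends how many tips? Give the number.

13

The MRCA of H and K is the root, so the clade is the entire tree.
That clade contains 13 terminal taxa: A, B, C, D, E, F, G, H, I, J, K, L, M.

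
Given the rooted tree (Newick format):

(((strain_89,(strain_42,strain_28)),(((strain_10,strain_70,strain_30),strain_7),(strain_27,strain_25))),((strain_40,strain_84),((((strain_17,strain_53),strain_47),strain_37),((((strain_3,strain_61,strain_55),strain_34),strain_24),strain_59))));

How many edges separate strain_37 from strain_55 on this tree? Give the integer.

7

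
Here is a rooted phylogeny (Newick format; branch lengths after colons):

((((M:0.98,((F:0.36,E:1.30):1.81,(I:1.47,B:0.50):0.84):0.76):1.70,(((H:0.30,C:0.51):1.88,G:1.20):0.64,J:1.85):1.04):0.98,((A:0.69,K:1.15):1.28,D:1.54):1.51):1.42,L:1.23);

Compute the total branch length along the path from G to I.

7.65

The path runs G → … → MRCA → … → I; the MRCA is the node subtending ((M,((F,E),(I,B))),(((H,C),G),J)).
Branch lengths along that path: 1.20 + 0.64 + 1.04 + 1.70 + 0.76 + 0.84 + 1.47 = 7.65.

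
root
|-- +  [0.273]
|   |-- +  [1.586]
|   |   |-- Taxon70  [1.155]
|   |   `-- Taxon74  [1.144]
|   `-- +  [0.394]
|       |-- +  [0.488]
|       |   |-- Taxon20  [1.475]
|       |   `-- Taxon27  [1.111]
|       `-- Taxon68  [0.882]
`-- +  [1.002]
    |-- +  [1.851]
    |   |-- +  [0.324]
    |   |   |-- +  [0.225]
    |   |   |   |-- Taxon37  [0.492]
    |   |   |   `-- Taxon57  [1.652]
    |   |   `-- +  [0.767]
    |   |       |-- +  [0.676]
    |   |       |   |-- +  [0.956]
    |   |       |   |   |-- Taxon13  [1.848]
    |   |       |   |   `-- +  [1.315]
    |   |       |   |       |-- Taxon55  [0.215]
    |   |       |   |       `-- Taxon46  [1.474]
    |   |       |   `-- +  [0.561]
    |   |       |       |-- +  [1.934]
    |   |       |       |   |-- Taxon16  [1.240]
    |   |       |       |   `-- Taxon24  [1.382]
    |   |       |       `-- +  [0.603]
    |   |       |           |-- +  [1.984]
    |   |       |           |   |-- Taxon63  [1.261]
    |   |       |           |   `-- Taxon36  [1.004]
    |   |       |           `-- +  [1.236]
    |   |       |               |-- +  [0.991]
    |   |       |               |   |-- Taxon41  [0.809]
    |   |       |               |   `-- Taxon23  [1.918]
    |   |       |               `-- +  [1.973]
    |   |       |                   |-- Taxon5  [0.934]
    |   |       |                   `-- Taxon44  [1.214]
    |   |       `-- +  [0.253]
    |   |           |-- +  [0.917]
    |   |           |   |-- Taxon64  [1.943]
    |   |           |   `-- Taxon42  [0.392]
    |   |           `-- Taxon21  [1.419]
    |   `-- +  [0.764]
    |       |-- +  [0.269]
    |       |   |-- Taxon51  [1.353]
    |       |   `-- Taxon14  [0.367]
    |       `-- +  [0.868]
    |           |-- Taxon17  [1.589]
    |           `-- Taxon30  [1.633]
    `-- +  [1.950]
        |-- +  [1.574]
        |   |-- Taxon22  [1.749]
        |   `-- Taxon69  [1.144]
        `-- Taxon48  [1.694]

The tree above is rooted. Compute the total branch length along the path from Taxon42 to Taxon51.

5.039

The path runs Taxon42 → … → MRCA → … → Taxon51; the MRCA is the node subtending (((Taxon37,Taxon57),(((Taxon13,(Taxon55,Taxon46)),((Taxon16,Taxon24),((Taxon63,Taxon36),((Taxon41,Taxon23),(Taxon5,Taxon44))))),((Taxon64,Taxon42),Taxon21))),((Taxon51,Taxon14),(Taxon17,Taxon30))).
Branch lengths along that path: 0.392 + 0.917 + 0.253 + 0.767 + 0.324 + 0.764 + 0.269 + 1.353 = 5.039.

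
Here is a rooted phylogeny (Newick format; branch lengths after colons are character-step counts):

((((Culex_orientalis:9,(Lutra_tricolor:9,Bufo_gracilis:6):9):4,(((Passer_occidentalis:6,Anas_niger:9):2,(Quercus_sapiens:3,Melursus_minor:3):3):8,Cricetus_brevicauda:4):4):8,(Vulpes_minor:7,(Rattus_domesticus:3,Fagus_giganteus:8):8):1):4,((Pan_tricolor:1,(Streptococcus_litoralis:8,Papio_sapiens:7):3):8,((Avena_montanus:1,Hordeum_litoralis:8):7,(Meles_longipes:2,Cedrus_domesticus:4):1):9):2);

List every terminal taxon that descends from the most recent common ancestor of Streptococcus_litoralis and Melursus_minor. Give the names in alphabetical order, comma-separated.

Tracing Streptococcus_litoralis: it sits inside (Streptococcus_litoralis,Papio_sapiens).
Tracing Melursus_minor: it sits inside (Quercus_sapiens,Melursus_minor).
The smallest clade enclosing both is the whole tree (their MRCA is the root), so the answer is all 18 tips in alphabetical order.

Anas_niger, Avena_montanus, Bufo_gracilis, Cedrus_domesticus, Cricetus_brevicauda, Culex_orientalis, Fagus_giganteus, Hordeum_litoralis, Lutra_tricolor, Meles_longipes, Melursus_minor, Pan_tricolor, Papio_sapiens, Passer_occidentalis, Quercus_sapiens, Rattus_domesticus, Streptococcus_litoralis, Vulpes_minor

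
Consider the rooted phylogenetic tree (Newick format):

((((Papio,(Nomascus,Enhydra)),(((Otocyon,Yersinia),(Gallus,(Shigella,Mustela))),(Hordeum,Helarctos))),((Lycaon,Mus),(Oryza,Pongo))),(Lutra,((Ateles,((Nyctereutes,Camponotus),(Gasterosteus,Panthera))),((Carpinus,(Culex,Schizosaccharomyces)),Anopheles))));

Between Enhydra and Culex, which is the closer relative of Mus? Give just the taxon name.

The MRCA of Mus and Enhydra subtends (((Papio,(Nomascus,Enhydra)),(((Otocyon,Yersinia),(Gallus,(Shigella,Mustela))),(Hordeum,Helarctos))),((Lycaon,Mus),(Oryza,Pongo))) (14 taxa).
The MRCA of Mus and Culex is the root, subtending the entire tree (24 taxa).
The first is nested inside the second, so Mus shares a more recent common ancestor with Enhydra.

Enhydra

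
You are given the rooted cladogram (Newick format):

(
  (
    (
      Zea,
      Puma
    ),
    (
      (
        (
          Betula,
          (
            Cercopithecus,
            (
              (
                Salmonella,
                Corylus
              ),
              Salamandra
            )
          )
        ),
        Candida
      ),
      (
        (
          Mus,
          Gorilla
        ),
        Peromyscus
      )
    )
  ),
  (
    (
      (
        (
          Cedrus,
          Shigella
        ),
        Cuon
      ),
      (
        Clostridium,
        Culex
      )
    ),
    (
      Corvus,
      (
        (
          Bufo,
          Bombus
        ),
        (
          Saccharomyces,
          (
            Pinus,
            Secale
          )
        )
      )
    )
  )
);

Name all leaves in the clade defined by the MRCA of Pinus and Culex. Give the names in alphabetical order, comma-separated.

Bombus, Bufo, Cedrus, Clostridium, Corvus, Culex, Cuon, Pinus, Saccharomyces, Secale, Shigella

Tracing Pinus: it sits inside (Pinus,Secale).
Tracing Culex: it sits inside (Clostridium,Culex).
The smallest clade enclosing both is ((((Cedrus,Shigella),Cuon),(Clostridium,Culex)),(Corvus,((Bufo,Bombus),(Saccharomyces,(Pinus,Secale))))); the answer is its 11 terminal taxa in alphabetical order.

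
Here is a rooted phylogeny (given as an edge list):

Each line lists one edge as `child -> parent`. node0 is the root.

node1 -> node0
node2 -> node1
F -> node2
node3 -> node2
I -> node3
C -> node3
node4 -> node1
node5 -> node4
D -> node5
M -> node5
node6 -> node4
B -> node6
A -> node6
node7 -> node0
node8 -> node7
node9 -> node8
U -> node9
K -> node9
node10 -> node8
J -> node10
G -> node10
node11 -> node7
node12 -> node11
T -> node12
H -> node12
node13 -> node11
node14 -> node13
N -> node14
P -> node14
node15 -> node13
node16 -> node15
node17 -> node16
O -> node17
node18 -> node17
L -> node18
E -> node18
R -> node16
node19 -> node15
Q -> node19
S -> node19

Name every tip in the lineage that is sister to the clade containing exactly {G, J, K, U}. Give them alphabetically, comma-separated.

The clade containing exactly {G, J, K, U} attaches to the tree at the node subtending (((U,K),(J,G)),((T,H),((N,P),(((O,(L,E)),R),(Q,S))))).
The other lineage descending from that same node — the sister group — is ((T,H),((N,P),(((O,(L,E)),R),(Q,S)))); its 10 tips in alphabetical order are the answer.

E, H, L, N, O, P, Q, R, S, T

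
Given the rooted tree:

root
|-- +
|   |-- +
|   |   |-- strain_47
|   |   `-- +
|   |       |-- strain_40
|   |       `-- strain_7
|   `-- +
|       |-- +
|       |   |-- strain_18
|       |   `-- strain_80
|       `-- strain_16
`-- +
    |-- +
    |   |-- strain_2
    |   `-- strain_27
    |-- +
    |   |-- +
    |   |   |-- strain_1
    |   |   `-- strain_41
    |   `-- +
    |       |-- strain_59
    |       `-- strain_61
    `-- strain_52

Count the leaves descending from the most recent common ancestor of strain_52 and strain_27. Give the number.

7

The MRCA of strain_52 and strain_27 is the node subtending ((strain_2,strain_27),((strain_1,strain_41),(strain_59,strain_61)),strain_52).
That clade contains 7 terminal taxa: strain_1, strain_2, strain_27, strain_41, strain_52, strain_59, strain_61.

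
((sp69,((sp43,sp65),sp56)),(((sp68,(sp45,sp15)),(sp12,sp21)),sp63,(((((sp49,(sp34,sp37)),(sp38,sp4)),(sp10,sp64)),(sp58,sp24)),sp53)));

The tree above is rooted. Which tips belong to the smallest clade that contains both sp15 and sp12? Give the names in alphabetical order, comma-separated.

Tracing sp15: it sits inside (sp45,sp15).
Tracing sp12: it sits inside (sp12,sp21).
The smallest clade enclosing both is ((sp68,(sp45,sp15)),(sp12,sp21)); the answer is its 5 terminal taxa in alphabetical order.

sp12, sp15, sp21, sp45, sp68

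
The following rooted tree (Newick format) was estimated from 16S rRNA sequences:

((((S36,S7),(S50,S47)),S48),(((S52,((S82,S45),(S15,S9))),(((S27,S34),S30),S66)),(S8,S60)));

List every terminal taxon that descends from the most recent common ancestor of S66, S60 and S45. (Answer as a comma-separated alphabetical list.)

Tracing S66: it sits inside (((S27,S34),S30),S66).
Tracing S60: it sits inside (S8,S60).
Tracing S45: it sits inside (S82,S45).
The smallest clade enclosing all 3 is (((S52,((S82,S45),(S15,S9))),(((S27,S34),S30),S66)),(S8,S60)); the answer is its 11 terminal taxa in alphabetical order.

S15, S27, S30, S34, S45, S52, S60, S66, S8, S82, S9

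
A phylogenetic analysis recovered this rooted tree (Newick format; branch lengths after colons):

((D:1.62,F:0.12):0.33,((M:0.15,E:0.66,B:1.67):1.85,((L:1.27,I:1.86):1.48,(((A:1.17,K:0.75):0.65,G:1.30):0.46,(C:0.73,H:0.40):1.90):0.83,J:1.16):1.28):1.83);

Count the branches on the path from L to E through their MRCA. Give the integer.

5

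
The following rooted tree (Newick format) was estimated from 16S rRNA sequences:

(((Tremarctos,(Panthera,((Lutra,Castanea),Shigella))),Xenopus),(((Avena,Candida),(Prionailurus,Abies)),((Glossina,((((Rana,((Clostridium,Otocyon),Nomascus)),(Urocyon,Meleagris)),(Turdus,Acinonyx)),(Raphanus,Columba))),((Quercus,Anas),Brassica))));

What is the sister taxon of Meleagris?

Urocyon

Meleagris attaches to the tree at the node subtending (Urocyon,Meleagris).
The other lineage descending from that same node — the sister group — is the single tip Urocyon.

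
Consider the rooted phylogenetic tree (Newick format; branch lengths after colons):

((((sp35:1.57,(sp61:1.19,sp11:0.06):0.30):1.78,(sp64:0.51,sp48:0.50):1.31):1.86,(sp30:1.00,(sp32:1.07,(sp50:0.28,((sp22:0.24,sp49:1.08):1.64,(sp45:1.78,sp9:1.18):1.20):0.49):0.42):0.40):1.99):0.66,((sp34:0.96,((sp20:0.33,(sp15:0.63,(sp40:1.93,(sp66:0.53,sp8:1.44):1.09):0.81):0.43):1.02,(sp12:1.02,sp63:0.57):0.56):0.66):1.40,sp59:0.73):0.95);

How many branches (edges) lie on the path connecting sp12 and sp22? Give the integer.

12

The MRCA of sp12 and sp22 is the root of the tree.
From sp12 up to that node: 5 branches. From sp22 up to the same node: 7 branches. Total: 5 + 7 = 12.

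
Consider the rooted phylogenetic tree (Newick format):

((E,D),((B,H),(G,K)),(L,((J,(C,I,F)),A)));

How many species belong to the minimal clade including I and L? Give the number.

The MRCA of I and L is the node subtending (L,((J,(C,I,F)),A)).
That clade contains 6 terminal taxa: A, C, F, I, J, L.

6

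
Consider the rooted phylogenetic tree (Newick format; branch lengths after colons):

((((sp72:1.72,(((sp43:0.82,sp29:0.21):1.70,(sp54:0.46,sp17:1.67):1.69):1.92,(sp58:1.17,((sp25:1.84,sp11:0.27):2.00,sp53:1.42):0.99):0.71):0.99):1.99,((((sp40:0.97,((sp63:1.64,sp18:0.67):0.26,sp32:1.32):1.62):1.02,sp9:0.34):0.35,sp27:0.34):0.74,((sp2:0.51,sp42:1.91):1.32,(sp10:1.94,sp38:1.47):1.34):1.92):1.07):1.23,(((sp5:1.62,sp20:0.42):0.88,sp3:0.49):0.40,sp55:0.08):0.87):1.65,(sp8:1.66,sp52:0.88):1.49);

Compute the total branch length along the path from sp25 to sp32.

14.64

The path runs sp25 → … → MRCA → … → sp32; the MRCA is the node subtending ((sp72,(((sp43,sp29),(sp54,sp17)),(sp58,((sp25,sp11),sp53)))),((((sp40,((sp63,sp18),sp32)),sp9),sp27),((sp2,sp42),(sp10,sp38)))).
Branch lengths along that path: 1.84 + 2.00 + 0.99 + 0.71 + 0.99 + 1.99 + 1.07 + 0.74 + 0.35 + 1.02 + 1.62 + 1.32 = 14.64.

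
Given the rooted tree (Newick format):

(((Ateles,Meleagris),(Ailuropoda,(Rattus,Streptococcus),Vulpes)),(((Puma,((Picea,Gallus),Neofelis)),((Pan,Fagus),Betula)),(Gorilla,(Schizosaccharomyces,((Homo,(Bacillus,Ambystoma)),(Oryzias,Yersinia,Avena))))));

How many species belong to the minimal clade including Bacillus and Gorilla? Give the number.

The MRCA of Bacillus and Gorilla is the node subtending (Gorilla,(Schizosaccharomyces,((Homo,(Bacillus,Ambystoma)),(Oryzias,Yersinia,Avena)))).
That clade contains 8 terminal taxa: Ambystoma, Avena, Bacillus, Gorilla, Homo, Oryzias, Schizosaccharomyces, Yersinia.

8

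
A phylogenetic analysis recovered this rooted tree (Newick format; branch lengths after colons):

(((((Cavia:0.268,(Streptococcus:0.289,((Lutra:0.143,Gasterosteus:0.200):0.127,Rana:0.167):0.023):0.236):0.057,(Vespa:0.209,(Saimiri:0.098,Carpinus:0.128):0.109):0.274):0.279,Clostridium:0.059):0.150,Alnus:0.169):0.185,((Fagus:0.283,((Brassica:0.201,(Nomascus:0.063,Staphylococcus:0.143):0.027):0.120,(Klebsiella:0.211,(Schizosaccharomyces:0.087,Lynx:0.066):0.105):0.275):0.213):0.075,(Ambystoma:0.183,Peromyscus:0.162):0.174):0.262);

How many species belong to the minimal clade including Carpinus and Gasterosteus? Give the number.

The MRCA of Carpinus and Gasterosteus is the node subtending ((Cavia,(Streptococcus,((Lutra,Gasterosteus),Rana))),(Vespa,(Saimiri,Carpinus))).
That clade contains 8 terminal taxa: Carpinus, Cavia, Gasterosteus, Lutra, Rana, Saimiri, Streptococcus, Vespa.

8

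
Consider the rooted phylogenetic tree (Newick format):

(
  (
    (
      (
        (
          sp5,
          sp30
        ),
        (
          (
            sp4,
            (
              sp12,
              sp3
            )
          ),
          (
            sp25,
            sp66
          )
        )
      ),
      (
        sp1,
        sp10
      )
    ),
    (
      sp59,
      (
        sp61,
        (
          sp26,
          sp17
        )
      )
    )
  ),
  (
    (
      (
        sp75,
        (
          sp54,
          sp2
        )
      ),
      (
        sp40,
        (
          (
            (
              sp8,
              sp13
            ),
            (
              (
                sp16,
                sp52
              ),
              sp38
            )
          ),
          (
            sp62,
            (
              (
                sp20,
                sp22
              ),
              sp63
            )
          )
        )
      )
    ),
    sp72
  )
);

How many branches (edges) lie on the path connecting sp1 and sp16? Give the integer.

12

The MRCA of sp1 and sp16 is the root of the tree.
From sp1 up to that node: 4 branches. From sp16 up to the same node: 8 branches. Total: 4 + 8 = 12.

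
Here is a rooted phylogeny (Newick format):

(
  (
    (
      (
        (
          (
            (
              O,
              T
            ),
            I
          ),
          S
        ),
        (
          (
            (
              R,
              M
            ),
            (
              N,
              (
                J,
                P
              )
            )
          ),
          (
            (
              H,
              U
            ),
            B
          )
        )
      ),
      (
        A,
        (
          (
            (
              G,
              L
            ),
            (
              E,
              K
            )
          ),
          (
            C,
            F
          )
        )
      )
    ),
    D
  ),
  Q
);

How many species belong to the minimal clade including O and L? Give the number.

19

The MRCA of O and L is the node subtending (((((O,T),I),S),(((R,M),(N,(J,P))),((H,U),B))),(A,(((G,L),(E,K)),(C,F)))).
That clade contains 19 terminal taxa: A, B, C, E, F, G, H, I, J, K, L, M, N, O, P, R, S, T, U.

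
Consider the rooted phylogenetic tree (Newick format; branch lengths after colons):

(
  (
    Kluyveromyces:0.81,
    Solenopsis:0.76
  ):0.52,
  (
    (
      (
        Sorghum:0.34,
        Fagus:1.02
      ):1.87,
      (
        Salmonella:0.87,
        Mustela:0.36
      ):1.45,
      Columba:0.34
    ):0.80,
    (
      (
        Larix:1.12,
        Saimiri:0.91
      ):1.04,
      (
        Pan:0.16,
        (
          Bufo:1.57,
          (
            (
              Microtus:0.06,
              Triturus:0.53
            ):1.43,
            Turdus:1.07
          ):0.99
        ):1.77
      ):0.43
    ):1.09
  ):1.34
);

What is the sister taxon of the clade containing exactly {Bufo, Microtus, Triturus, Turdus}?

The clade containing exactly {Bufo, Microtus, Triturus, Turdus} attaches to the tree at the node subtending (Pan,(Bufo,((Microtus,Triturus),Turdus))).
The other lineage descending from that same node — the sister group — is the single tip Pan.

Pan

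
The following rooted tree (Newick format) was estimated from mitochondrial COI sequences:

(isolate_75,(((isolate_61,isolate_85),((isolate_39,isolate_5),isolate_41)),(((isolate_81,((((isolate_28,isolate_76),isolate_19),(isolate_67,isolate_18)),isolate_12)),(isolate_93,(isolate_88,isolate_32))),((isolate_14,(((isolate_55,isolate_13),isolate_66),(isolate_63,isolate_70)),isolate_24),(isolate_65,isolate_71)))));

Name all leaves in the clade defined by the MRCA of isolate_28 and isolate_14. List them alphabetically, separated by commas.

isolate_12, isolate_13, isolate_14, isolate_18, isolate_19, isolate_24, isolate_28, isolate_32, isolate_55, isolate_63, isolate_65, isolate_66, isolate_67, isolate_70, isolate_71, isolate_76, isolate_81, isolate_88, isolate_93

Tracing isolate_28: it sits inside (isolate_28,isolate_76).
Tracing isolate_14: it sits inside (isolate_14,(((isolate_55,isolate_13),isolate_66),(isolate_63,isolate_70)),isolate_24).
The smallest clade enclosing both is (((isolate_81,((((isolate_28,isolate_76),isolate_19),(isolate_67,isolate_18)),isolate_12)),(isolate_93,(isolate_88,isolate_32))),((isolate_14,(((isolate_55,isolate_13),isolate_66),(isolate_63,isolate_70)),isolate_24),(isolate_65,isolate_71))); the answer is its 19 terminal taxa in alphabetical order.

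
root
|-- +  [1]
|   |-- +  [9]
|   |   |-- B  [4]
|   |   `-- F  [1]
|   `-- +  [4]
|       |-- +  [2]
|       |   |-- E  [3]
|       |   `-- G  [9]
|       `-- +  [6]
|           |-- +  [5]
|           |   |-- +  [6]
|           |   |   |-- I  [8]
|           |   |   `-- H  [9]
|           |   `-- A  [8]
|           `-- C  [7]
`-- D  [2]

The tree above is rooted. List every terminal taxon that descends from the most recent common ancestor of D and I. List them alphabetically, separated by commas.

A, B, C, D, E, F, G, H, I

Tracing D: it attaches directly to the root.
Tracing I: it sits inside (I,H).
The smallest clade enclosing both is the whole tree (their MRCA is the root), so the answer is all 9 tips in alphabetical order.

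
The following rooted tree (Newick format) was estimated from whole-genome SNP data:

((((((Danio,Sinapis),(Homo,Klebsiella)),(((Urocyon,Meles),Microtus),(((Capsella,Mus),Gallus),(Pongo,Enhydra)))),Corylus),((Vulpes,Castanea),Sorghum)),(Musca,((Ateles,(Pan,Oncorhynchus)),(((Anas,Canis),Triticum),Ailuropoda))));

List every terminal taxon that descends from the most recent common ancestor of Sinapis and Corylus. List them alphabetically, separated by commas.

Capsella, Corylus, Danio, Enhydra, Gallus, Homo, Klebsiella, Meles, Microtus, Mus, Pongo, Sinapis, Urocyon

Tracing Sinapis: it sits inside (Danio,Sinapis).
Tracing Corylus: it sits inside ((((Danio,Sinapis),(Homo,Klebsiella)),(((Urocyon,Meles),Microtus),(((Capsella,Mus),Gallus),(Pongo,Enhydra)))),Corylus).
The smallest clade enclosing both is ((((Danio,Sinapis),(Homo,Klebsiella)),(((Urocyon,Meles),Microtus),(((Capsella,Mus),Gallus),(Pongo,Enhydra)))),Corylus); the answer is its 13 terminal taxa in alphabetical order.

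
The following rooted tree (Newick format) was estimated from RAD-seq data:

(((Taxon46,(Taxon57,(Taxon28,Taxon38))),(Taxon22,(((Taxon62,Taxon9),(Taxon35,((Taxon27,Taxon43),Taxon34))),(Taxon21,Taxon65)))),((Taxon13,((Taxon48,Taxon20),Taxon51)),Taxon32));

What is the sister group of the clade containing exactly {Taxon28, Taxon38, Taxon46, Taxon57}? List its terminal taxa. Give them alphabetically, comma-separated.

The clade containing exactly {Taxon28, Taxon38, Taxon46, Taxon57} attaches to the tree at the node subtending ((Taxon46,(Taxon57,(Taxon28,Taxon38))),(Taxon22,(((Taxon62,Taxon9),(Taxon35,((Taxon27,Taxon43),Taxon34))),(Taxon21,Taxon65)))).
The other lineage descending from that same node — the sister group — is (Taxon22,(((Taxon62,Taxon9),(Taxon35,((Taxon27,Taxon43),Taxon34))),(Taxon21,Taxon65))); its 9 tips in alphabetical order are the answer.

Taxon21, Taxon22, Taxon27, Taxon34, Taxon35, Taxon43, Taxon62, Taxon65, Taxon9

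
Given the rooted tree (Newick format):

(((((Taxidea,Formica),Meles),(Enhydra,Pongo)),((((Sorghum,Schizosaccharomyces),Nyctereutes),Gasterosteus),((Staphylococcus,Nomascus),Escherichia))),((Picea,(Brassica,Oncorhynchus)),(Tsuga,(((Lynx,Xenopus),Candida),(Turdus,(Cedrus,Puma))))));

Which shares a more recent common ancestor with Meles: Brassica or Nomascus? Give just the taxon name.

The MRCA of Meles and Nomascus subtends ((((Taxidea,Formica),Meles),(Enhydra,Pongo)),((((Sorghum,Schizosaccharomyces),Nyctereutes),Gasterosteus),((Staphylococcus,Nomascus),Escherichia))) (12 taxa).
The MRCA of Meles and Brassica is the root, subtending the entire tree (22 taxa).
The first is nested inside the second, so Meles shares a more recent common ancestor with Nomascus.

Nomascus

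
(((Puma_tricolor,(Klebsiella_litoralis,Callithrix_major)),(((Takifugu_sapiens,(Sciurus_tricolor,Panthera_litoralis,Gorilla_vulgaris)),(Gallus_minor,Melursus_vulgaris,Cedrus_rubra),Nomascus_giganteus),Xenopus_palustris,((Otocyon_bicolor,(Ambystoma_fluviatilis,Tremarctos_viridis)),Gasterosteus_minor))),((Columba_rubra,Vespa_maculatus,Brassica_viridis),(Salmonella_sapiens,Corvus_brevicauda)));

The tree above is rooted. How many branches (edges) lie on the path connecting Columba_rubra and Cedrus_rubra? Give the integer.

The MRCA of Columba_rubra and Cedrus_rubra is the root of the tree.
From Columba_rubra up to that node: 3 branches. From Cedrus_rubra up to the same node: 5 branches. Total: 3 + 5 = 8.

8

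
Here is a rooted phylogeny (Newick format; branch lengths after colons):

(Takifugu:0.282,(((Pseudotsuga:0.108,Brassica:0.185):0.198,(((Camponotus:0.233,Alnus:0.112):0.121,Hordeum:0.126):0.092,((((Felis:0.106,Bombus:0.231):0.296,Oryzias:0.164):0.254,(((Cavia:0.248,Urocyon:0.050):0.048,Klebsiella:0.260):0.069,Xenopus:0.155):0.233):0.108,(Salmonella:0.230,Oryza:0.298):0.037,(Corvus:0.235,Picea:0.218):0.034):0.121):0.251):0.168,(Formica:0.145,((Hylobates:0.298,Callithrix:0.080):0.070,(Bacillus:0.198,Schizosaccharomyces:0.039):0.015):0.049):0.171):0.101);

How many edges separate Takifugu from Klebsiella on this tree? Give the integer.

9

The MRCA of Takifugu and Klebsiella is the root of the tree.
From Takifugu up to that node: 1 branch. From Klebsiella up to the same node: 8 branches. Total: 1 + 8 = 9.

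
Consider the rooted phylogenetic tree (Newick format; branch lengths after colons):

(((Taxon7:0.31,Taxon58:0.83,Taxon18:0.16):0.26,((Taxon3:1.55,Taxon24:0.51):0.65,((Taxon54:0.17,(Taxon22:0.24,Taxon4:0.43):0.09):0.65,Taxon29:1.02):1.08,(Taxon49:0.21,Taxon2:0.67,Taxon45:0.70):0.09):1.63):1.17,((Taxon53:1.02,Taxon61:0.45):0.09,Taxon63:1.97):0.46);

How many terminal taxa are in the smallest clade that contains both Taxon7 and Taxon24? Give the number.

12

The MRCA of Taxon7 and Taxon24 is the node subtending ((Taxon7,Taxon58,Taxon18),((Taxon3,Taxon24),((Taxon54,(Taxon22,Taxon4)),Taxon29),(Taxon49,Taxon2,Taxon45))).
That clade contains 12 terminal taxa: Taxon18, Taxon2, Taxon22, Taxon24, Taxon29, Taxon3, Taxon4, Taxon45, Taxon49, Taxon54, Taxon58, Taxon7.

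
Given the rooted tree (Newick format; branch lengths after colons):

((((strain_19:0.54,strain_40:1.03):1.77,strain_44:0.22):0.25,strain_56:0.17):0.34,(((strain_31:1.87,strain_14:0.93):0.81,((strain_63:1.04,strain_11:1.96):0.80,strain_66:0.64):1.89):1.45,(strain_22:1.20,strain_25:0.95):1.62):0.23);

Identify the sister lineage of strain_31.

strain_14

strain_31 attaches to the tree at the node subtending (strain_31,strain_14).
The other lineage descending from that same node — the sister group — is the single tip strain_14.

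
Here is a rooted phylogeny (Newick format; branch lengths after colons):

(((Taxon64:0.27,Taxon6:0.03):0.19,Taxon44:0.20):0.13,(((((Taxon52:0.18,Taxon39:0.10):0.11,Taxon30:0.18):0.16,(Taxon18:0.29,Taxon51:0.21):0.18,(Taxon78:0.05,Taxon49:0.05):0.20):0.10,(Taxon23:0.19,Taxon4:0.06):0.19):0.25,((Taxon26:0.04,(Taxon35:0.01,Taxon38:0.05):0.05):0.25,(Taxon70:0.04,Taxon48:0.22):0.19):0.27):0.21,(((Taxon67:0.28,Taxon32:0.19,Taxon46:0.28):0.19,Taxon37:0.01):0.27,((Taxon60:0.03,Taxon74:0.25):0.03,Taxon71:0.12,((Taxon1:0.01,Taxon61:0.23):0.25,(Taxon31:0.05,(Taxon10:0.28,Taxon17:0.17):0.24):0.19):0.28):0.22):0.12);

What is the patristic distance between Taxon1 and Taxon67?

1.50

The path runs Taxon1 → … → MRCA → … → Taxon67; the MRCA is the node subtending (((Taxon67,Taxon32,Taxon46),Taxon37),((Taxon60,Taxon74),Taxon71,((Taxon1,Taxon61),(Taxon31,(Taxon10,Taxon17))))).
Branch lengths along that path: 0.01 + 0.25 + 0.28 + 0.22 + 0.27 + 0.19 + 0.28 = 1.50.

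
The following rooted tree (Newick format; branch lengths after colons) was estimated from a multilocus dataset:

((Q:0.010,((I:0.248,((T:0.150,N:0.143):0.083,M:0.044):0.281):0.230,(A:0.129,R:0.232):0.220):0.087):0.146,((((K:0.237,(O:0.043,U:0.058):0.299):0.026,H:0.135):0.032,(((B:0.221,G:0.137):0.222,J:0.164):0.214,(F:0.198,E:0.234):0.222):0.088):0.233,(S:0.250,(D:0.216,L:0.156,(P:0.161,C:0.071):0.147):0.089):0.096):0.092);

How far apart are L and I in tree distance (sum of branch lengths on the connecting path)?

The path runs L → … → MRCA → … → I; the MRCA is the root of the tree.
Branch lengths along that path: 0.156 + 0.089 + 0.096 + 0.092 + 0.146 + 0.087 + 0.230 + 0.248 = 1.144.

1.144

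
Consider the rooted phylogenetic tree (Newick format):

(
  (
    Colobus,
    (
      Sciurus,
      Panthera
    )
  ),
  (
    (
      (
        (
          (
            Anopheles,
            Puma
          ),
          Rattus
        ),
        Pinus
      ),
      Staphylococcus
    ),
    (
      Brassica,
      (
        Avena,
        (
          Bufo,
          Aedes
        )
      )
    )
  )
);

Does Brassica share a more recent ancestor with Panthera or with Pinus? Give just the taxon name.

Pinus

The MRCA of Brassica and Pinus subtends (((((Anopheles,Puma),Rattus),Pinus),Staphylococcus),(Brassica,(Avena,(Bufo,Aedes)))) (9 taxa).
The MRCA of Brassica and Panthera is the root, subtending the entire tree (12 taxa).
The first is nested inside the second, so Brassica shares a more recent common ancestor with Pinus.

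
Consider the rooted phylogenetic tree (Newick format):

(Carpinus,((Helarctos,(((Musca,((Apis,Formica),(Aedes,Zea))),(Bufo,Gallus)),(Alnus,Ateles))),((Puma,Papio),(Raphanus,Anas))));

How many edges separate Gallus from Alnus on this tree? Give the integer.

The MRCA of Gallus and Alnus is the node subtending (((Musca,((Apis,Formica),(Aedes,Zea))),(Bufo,Gallus)),(Alnus,Ateles)).
From Gallus up to that node: 3 branches. From Alnus up to the same node: 2 branches. Total: 3 + 2 = 5.

5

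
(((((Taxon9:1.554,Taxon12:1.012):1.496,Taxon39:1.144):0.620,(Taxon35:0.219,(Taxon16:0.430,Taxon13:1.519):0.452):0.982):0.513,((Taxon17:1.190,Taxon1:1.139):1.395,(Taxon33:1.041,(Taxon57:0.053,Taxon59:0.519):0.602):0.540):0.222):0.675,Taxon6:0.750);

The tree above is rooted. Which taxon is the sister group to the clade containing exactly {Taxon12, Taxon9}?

The clade containing exactly {Taxon12, Taxon9} attaches to the tree at the node subtending ((Taxon9,Taxon12),Taxon39).
The other lineage descending from that same node — the sister group — is the single tip Taxon39.

Taxon39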